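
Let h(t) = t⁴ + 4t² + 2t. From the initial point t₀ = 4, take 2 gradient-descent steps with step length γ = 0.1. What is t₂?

6244.8

h′(t) = 4t³ + 8t + 2
t₁ = 4 − 0.1·290 = -25
t₂ = -25 − 0.1·(-62698) = 6244.8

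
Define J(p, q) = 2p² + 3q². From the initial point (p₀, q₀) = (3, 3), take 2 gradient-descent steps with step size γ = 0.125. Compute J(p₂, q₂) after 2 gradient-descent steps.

1.23046875

∇J = (4p, 6q)
Step 1: at (3, 3), ∇J = (12, 18) → (3, 3) − 0.125·(12, 18) = (1.5, 0.75)
Step 2: at (1.5, 0.75), ∇J = (6, 4.5) → (1.5, 0.75) − 0.125·(6, 4.5) = (0.75, 0.1875)
J(0.75, 0.1875) = 1.23046875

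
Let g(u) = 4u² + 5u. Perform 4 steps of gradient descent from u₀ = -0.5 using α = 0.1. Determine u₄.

g′(u) = 8u + 5
u₁ = -0.5 − 0.1·1 = -0.6
u₂ = -0.6 − 0.1·0.2 = -0.62
u₃ = -0.62 − 0.1·0.04 = -0.624
u₄ = -0.624 − 0.1·0.008 = -0.6248

-0.6248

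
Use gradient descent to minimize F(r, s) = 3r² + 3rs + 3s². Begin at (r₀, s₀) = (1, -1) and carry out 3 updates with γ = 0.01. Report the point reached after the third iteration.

(0.912673, -0.912673)

∇F = (6r + 3s, 3r + 6s)
(r₁, s₁) = (1, -1) − 0.01·(3, -3) = (0.97, -0.97)
(r₂, s₂) = (0.97, -0.97) − 0.01·(2.91, -2.91) = (0.9409, -0.9409)
(r₃, s₃) = (0.9409, -0.9409) − 0.01·(2.8227, -2.8227) = (0.912673, -0.912673)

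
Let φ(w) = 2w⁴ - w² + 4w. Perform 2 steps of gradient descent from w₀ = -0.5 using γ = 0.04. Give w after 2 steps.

-0.78080128

φ′(w) = 8w³ - 2w + 4
w₁ = -0.5 − 0.04·4 = -0.66
w₂ = -0.66 − 0.04·3.020032 = -0.78080128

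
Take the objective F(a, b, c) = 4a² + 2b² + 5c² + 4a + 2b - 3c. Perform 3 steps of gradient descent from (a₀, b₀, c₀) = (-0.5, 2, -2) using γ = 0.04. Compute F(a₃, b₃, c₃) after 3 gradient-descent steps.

∇F = (8a + 4, 4b + 2, 10c - 3)
(a₁, b₁, c₁) = (-0.5, 2, -2) − 0.04·(0, 10, -23) = (-0.5, 1.6, -1.08)
(a₂, b₂, c₂) = (-0.5, 1.6, -1.08) − 0.04·(0, 8.4, -13.8) = (-0.5, 1.264, -0.528)
(a₃, b₃, c₃) = (-0.5, 1.264, -0.528) − 0.04·(0, 7.056, -8.28) = (-0.5, 0.98176, -0.1968)
F(-0.5, 0.98176, -0.1968) = 3.6752765952

3.6752765952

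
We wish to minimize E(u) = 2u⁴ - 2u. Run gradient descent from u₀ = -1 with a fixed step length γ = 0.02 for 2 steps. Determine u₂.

-0.67808

E′(u) = 8u³ - 2
u₁ = -1 − 0.02·(-10) = -0.8
u₂ = -0.8 − 0.02·(-6.096) = -0.67808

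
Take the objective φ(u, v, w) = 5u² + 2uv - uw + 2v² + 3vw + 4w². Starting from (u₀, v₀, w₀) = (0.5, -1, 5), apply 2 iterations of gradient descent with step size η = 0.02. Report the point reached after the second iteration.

(0.567, -1.4186, 3.672)

∇φ = (10u + 2v - w, 2u + 4v + 3w, -u + 3v + 8w)
(u₁, v₁, w₁) = (0.5, -1, 5) − 0.02·(-2, 12, 36.5) = (0.54, -1.24, 4.27)
(u₂, v₂, w₂) = (0.54, -1.24, 4.27) − 0.02·(-1.35, 8.93, 29.9) = (0.567, -1.4186, 3.672)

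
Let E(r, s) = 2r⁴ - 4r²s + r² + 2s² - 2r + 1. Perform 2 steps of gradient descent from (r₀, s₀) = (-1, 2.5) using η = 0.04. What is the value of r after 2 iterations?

-1.35303424

∇E = (8r³ - 8rs + 2r - 2, -4r² + 4s)
Step 1: at (-1, 2.5), ∇E = (8, 6) → (-1, 2.5) − 0.04·(8, 6) = (-1.32, 2.26)
Step 2: at (-1.32, 2.26), ∇E = (0.825856, 2.0704) → (-1.32, 2.26) − 0.04·(0.825856, 2.0704) = (-1.35303424, 2.177184)
r = -1.35303424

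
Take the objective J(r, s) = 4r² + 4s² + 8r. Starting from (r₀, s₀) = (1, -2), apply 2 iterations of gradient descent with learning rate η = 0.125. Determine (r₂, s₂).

(-1, 0)

∇J = (8r + 8, 8s)
(r₁, s₁) = (1, -2) − 0.125·(16, -16) = (-1, 0)
(r₂, s₂) = (-1, 0) − 0.125·(0, 0) = (-1, 0)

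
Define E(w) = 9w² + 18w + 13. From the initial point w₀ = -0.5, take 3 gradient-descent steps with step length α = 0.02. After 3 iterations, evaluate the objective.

E′(w) = 18w + 18
Step 1: E′(-0.5) = 9; w₁ = -0.5 − 0.02·9 = -0.68
Step 2: E′(-0.68) = 5.76; w₂ = -0.68 − 0.02·5.76 = -0.7952
Step 3: E′(-0.7952) = 3.6864; w₃ = -0.7952 − 0.02·3.6864 = -0.868928
E(-0.868928) = 4.154618822656

4.154618822656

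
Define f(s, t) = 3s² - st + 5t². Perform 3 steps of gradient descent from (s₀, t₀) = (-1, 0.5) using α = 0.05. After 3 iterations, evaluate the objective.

∇f = (6s - t, -s + 10t)
(s₁, t₁) = (-1, 0.5) − 0.05·(-6.5, 6) = (-0.675, 0.2)
(s₂, t₂) = (-0.675, 0.2) − 0.05·(-4.25, 2.675) = (-0.4625, 0.06625)
(s₃, t₃) = (-0.4625, 0.06625) − 0.05·(-2.84125, 1.125) = (-0.3204375, 0.01)
f(-0.3204375, 0.01) = 0.31174494921875

0.31174494921875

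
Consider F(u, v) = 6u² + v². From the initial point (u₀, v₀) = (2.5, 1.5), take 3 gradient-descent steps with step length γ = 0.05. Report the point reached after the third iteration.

∇F = (12u, 2v)
Step 1: at (2.5, 1.5), ∇F = (30, 3) → (2.5, 1.5) − 0.05·(30, 3) = (1, 1.35)
Step 2: at (1, 1.35), ∇F = (12, 2.7) → (1, 1.35) − 0.05·(12, 2.7) = (0.4, 1.215)
Step 3: at (0.4, 1.215), ∇F = (4.8, 2.43) → (0.4, 1.215) − 0.05·(4.8, 2.43) = (0.16, 1.0935)

(0.16, 1.0935)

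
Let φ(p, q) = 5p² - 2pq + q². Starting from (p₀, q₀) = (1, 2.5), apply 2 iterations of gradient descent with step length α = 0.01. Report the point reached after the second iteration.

(0.9044, 2.4396)

∇φ = (10p - 2q, -2p + 2q)
(p₁, q₁) = (1, 2.5) − 0.01·(5, 3) = (0.95, 2.47)
(p₂, q₂) = (0.95, 2.47) − 0.01·(4.56, 3.04) = (0.9044, 2.4396)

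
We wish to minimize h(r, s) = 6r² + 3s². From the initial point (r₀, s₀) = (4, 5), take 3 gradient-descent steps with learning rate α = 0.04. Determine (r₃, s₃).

∇h = (12r, 6s)
(r₁, s₁) = (4, 5) − 0.04·(48, 30) = (2.08, 3.8)
(r₂, s₂) = (2.08, 3.8) − 0.04·(24.96, 22.8) = (1.0816, 2.888)
(r₃, s₃) = (1.0816, 2.888) − 0.04·(12.9792, 17.328) = (0.562432, 2.19488)

(0.562432, 2.19488)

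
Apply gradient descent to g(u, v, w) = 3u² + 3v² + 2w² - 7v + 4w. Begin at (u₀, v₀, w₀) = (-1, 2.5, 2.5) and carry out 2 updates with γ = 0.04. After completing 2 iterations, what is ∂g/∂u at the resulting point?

∇g = (6u, 6v - 7, 4w + 4)
Step 1: at (-1, 2.5, 2.5), ∇g = (-6, 8, 14) → (-1, 2.5, 2.5) − 0.04·(-6, 8, 14) = (-0.76, 2.18, 1.94)
Step 2: at (-0.76, 2.18, 1.94), ∇g = (-4.56, 6.08, 11.76) → (-0.76, 2.18, 1.94) − 0.04·(-4.56, 6.08, 11.76) = (-0.5776, 1.9368, 1.4696)
∂g/∂u at (-0.5776, 1.9368, 1.4696) = -3.4656

-3.4656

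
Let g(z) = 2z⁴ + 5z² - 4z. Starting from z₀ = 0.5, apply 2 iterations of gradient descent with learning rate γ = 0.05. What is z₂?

g′(z) = 8z³ + 10z - 4
z₁ = 0.5 − 0.05·2 = 0.4
z₂ = 0.4 − 0.05·0.512 = 0.3744

0.3744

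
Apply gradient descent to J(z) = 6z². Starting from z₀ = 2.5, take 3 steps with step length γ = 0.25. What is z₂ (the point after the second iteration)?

J′(z) = 12z
z₁ = 2.5 − 0.25·30 = -5
z₂ = -5 − 0.25·(-60) = 10

10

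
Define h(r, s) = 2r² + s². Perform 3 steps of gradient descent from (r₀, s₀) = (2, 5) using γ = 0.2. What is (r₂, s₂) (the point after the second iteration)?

∇h = (4r, 2s)
Step 1: at (2, 5), ∇h = (8, 10) → (2, 5) − 0.2·(8, 10) = (0.4, 3)
Step 2: at (0.4, 3), ∇h = (1.6, 6) → (0.4, 3) − 0.2·(1.6, 6) = (0.08, 1.8)

(0.08, 1.8)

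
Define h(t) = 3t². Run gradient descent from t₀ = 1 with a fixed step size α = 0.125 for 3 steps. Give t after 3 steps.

h′(t) = 6t
Step 1: h′(1) = 6; t₁ = 1 − 0.125·6 = 0.25
Step 2: h′(0.25) = 1.5; t₂ = 0.25 − 0.125·1.5 = 0.0625
Step 3: h′(0.0625) = 0.375; t₃ = 0.0625 − 0.125·0.375 = 0.015625

0.015625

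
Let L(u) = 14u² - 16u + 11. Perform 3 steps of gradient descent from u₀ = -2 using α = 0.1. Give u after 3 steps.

15.568

L′(u) = 28u - 16
Step 1: L′(-2) = -72; u₁ = -2 − 0.1·(-72) = 5.2
Step 2: L′(5.2) = 129.6; u₂ = 5.2 − 0.1·129.6 = -7.76
Step 3: L′(-7.76) = -233.28; u₃ = -7.76 − 0.1·(-233.28) = 15.568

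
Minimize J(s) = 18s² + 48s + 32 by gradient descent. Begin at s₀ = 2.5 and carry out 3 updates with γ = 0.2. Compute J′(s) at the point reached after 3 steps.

J′(s) = 36s + 48
s₁ = 2.5 − 0.2·138 = -25.1
s₂ = -25.1 − 0.2·(-855.6) = 146.02
s₃ = 146.02 − 0.2·5304.72 = -914.924
J′(s) at (-914.924) = -32889.264

-32889.264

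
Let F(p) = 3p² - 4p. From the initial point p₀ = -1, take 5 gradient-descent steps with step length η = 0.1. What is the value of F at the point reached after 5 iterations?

F′(p) = 6p - 4
p₁ = -1 − 0.1·(-10) = 0
p₂ = 0 − 0.1·(-4) = 0.4
p₃ = 0.4 − 0.1·(-1.6) = 0.56
p₄ = 0.56 − 0.1·(-0.64) = 0.624
p₅ = 0.624 − 0.1·(-0.256) = 0.6496
F(0.6496) = -1.33245952

-1.33245952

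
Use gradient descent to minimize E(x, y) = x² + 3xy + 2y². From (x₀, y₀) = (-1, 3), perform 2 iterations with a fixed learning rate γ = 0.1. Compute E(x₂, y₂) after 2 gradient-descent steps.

-0.341

∇E = (2x + 3y, 3x + 4y)
(x₁, y₁) = (-1, 3) − 0.1·(7, 9) = (-1.7, 2.1)
(x₂, y₂) = (-1.7, 2.1) − 0.1·(2.9, 3.3) = (-1.99, 1.77)
E(-1.99, 1.77) = -0.341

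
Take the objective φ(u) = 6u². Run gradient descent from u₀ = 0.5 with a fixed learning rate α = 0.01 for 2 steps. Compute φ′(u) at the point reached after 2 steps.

4.6464

φ′(u) = 12u
u₁ = 0.5 − 0.01·6 = 0.44
u₂ = 0.44 − 0.01·5.28 = 0.3872
φ′(u) at (0.3872) = 4.6464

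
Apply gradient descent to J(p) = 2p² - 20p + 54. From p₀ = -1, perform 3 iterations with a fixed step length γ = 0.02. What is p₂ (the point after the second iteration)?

-0.0784

J′(p) = 4p - 20
p₁ = -1 − 0.02·(-24) = -0.52
p₂ = -0.52 − 0.02·(-22.08) = -0.0784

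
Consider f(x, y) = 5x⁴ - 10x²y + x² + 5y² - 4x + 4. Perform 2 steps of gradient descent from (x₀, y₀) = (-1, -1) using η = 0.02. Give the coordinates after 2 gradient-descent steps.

(0.0226048, -0.47872)

∇f = (20x³ - 20xy + 2x - 4, -10x² + 10y)
(x₁, y₁) = (-1, -1) − 0.02·(-46, -20) = (-0.08, -0.6)
(x₂, y₂) = (-0.08, -0.6) − 0.02·(-5.13024, -6.064) = (0.0226048, -0.47872)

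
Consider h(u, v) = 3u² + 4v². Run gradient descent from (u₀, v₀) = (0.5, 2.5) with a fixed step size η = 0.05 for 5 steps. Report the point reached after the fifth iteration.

∇h = (6u, 8v)
Step 1: at (0.5, 2.5), ∇h = (3, 20) → (0.5, 2.5) − 0.05·(3, 20) = (0.35, 1.5)
Step 2: at (0.35, 1.5), ∇h = (2.1, 12) → (0.35, 1.5) − 0.05·(2.1, 12) = (0.245, 0.9)
Step 3: at (0.245, 0.9), ∇h = (1.47, 7.2) → (0.245, 0.9) − 0.05·(1.47, 7.2) = (0.1715, 0.54)
Step 4: at (0.1715, 0.54), ∇h = (1.029, 4.32) → (0.1715, 0.54) − 0.05·(1.029, 4.32) = (0.12005, 0.324)
Step 5: at (0.12005, 0.324), ∇h = (0.7203, 2.592) → (0.12005, 0.324) − 0.05·(0.7203, 2.592) = (0.084035, 0.1944)

(0.084035, 0.1944)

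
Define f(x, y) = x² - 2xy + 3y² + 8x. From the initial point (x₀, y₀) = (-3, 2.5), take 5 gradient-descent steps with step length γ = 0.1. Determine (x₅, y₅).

∇f = (2x - 2y + 8, -2x + 6y)
Step 1: at (-3, 2.5), ∇f = (-3, 21) → (-3, 2.5) − 0.1·(-3, 21) = (-2.7, 0.4)
Step 2: at (-2.7, 0.4), ∇f = (1.8, 7.8) → (-2.7, 0.4) − 0.1·(1.8, 7.8) = (-2.88, -0.38)
Step 3: at (-2.88, -0.38), ∇f = (3, 3.48) → (-2.88, -0.38) − 0.1·(3, 3.48) = (-3.18, -0.728)
Step 4: at (-3.18, -0.728), ∇f = (3.096, 1.992) → (-3.18, -0.728) − 0.1·(3.096, 1.992) = (-3.4896, -0.9272)
Step 5: at (-3.4896, -0.9272), ∇f = (2.8752, 1.416) → (-3.4896, -0.9272) − 0.1·(2.8752, 1.416) = (-3.77712, -1.0688)

(-3.77712, -1.0688)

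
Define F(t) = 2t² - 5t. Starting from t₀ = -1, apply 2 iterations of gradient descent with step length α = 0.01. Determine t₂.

F′(t) = 4t - 5
t₁ = -1 − 0.01·(-9) = -0.91
t₂ = -0.91 − 0.01·(-8.64) = -0.8236

-0.8236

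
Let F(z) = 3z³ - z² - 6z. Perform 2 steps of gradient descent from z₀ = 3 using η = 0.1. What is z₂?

F′(z) = 9z² - 2z - 6
Step 1: F′(3) = 69; z₁ = 3 − 0.1·69 = -3.9
Step 2: F′(-3.9) = 138.69; z₂ = -3.9 − 0.1·138.69 = -17.769

-17.769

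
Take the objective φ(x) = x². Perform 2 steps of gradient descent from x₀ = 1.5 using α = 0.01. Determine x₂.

φ′(x) = 2x
Step 1: φ′(1.5) = 3; x₁ = 1.5 − 0.01·3 = 1.47
Step 2: φ′(1.47) = 2.94; x₂ = 1.47 − 0.01·2.94 = 1.4406

1.4406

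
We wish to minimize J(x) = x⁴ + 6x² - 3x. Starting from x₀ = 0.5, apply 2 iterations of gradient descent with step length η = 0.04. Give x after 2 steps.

0.29973504

J′(x) = 4x³ + 12x - 3
x₁ = 0.5 − 0.04·3.5 = 0.36
x₂ = 0.36 − 0.04·1.506624 = 0.29973504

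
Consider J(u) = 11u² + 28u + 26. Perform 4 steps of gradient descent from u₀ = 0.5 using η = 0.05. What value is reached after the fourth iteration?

-1.27255

J′(u) = 22u + 28
Step 1: J′(0.5) = 39; u₁ = 0.5 − 0.05·39 = -1.45
Step 2: J′(-1.45) = -3.9; u₂ = -1.45 − 0.05·(-3.9) = -1.255
Step 3: J′(-1.255) = 0.39; u₃ = -1.255 − 0.05·0.39 = -1.2745
Step 4: J′(-1.2745) = -0.039; u₄ = -1.2745 − 0.05·(-0.039) = -1.27255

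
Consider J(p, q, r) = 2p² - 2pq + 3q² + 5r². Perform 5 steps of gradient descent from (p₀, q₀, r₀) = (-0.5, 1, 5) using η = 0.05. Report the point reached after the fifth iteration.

∇J = (4p - 2q, -2p + 6q, 10r)
Step 1: at (-0.5, 1, 5), ∇J = (-4, 7, 50) → (-0.5, 1, 5) − 0.05·(-4, 7, 50) = (-0.3, 0.65, 2.5)
Step 2: at (-0.3, 0.65, 2.5), ∇J = (-2.5, 4.5, 25) → (-0.3, 0.65, 2.5) − 0.05·(-2.5, 4.5, 25) = (-0.175, 0.425, 1.25)
Step 3: at (-0.175, 0.425, 1.25), ∇J = (-1.55, 2.9, 12.5) → (-0.175, 0.425, 1.25) − 0.05·(-1.55, 2.9, 12.5) = (-0.0975, 0.28, 0.625)
Step 4: at (-0.0975, 0.28, 0.625), ∇J = (-0.95, 1.875, 6.25) → (-0.0975, 0.28, 0.625) − 0.05·(-0.95, 1.875, 6.25) = (-0.05, 0.18625, 0.3125)
Step 5: at (-0.05, 0.18625, 0.3125), ∇J = (-0.5725, 1.2175, 3.125) → (-0.05, 0.18625, 0.3125) − 0.05·(-0.5725, 1.2175, 3.125) = (-0.021375, 0.125375, 0.15625)

(-0.021375, 0.125375, 0.15625)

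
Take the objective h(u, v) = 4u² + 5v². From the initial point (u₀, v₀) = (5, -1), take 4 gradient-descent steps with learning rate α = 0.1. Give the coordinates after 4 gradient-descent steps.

∇h = (8u, 10v)
Step 1: at (5, -1), ∇h = (40, -10) → (5, -1) − 0.1·(40, -10) = (1, 0)
Step 2: at (1, 0), ∇h = (8, 0) → (1, 0) − 0.1·(8, 0) = (0.2, 0)
Step 3: at (0.2, 0), ∇h = (1.6, 0) → (0.2, 0) − 0.1·(1.6, 0) = (0.04, 0)
Step 4: at (0.04, 0), ∇h = (0.32, 0) → (0.04, 0) − 0.1·(0.32, 0) = (0.008, 0)

(0.008, 0)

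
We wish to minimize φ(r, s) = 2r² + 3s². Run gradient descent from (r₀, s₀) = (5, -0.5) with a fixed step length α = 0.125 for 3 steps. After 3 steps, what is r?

0.625

∇φ = (4r, 6s)
(r₁, s₁) = (5, -0.5) − 0.125·(20, -3) = (2.5, -0.125)
(r₂, s₂) = (2.5, -0.125) − 0.125·(10, -0.75) = (1.25, -0.03125)
(r₃, s₃) = (1.25, -0.03125) − 0.125·(5, -0.1875) = (0.625, -0.0078125)
r = 0.625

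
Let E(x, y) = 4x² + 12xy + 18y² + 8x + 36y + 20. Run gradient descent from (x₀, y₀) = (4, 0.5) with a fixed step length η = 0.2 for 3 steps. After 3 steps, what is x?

∇E = (8x + 12y + 8, 12x + 36y + 36)
(x₁, y₁) = (4, 0.5) − 0.2·(46, 102) = (-5.2, -19.9)
(x₂, y₂) = (-5.2, -19.9) − 0.2·(-272.4, -742.8) = (49.28, 128.66)
(x₃, y₃) = (49.28, 128.66) − 0.2·(1946.16, 5259.12) = (-339.952, -923.164)
x = -339.952

-339.952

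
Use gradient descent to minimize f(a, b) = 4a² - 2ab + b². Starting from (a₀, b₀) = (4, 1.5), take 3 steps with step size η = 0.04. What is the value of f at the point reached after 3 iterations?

7.267976795136

∇f = (8a - 2b, -2a + 2b)
(a₁, b₁) = (4, 1.5) − 0.04·(29, -5) = (2.84, 1.7)
(a₂, b₂) = (2.84, 1.7) − 0.04·(19.32, -2.28) = (2.0672, 1.7912)
(a₃, b₃) = (2.0672, 1.7912) − 0.04·(12.9552, -0.552) = (1.548992, 1.81328)
f(1.548992, 1.81328) = 7.267976795136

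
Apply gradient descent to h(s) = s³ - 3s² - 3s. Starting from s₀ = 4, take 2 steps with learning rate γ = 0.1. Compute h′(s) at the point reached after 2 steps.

h′(s) = 3s² - 6s - 3
Step 1: h′(4) = 21; s₁ = 4 − 0.1·21 = 1.9
Step 2: h′(1.9) = -3.57; s₂ = 1.9 − 0.1·(-3.57) = 2.257
h′(s) at (2.257) = -1.259853

-1.259853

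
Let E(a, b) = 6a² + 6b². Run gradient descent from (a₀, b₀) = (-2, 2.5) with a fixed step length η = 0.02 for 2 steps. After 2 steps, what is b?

1.444

∇E = (12a, 12b)
(a₁, b₁) = (-2, 2.5) − 0.02·(-24, 30) = (-1.52, 1.9)
(a₂, b₂) = (-1.52, 1.9) − 0.02·(-18.24, 22.8) = (-1.1552, 1.444)
b = 1.444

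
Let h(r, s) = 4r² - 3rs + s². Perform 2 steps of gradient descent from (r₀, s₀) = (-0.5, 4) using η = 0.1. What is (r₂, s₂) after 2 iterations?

∇h = (8r - 3s, -3r + 2s)
Step 1: at (-0.5, 4), ∇h = (-16, 9.5) → (-0.5, 4) − 0.1·(-16, 9.5) = (1.1, 3.05)
Step 2: at (1.1, 3.05), ∇h = (-0.35, 2.8) → (1.1, 3.05) − 0.1·(-0.35, 2.8) = (1.135, 2.77)

(1.135, 2.77)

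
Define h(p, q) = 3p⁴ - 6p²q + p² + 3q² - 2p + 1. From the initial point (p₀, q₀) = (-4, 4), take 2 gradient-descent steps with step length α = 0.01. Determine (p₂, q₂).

∇h = (12p³ - 12pq + 2p - 2, -6p² + 6q)
Step 1: at (-4, 4), ∇h = (-586, -72) → (-4, 4) − 0.01·(-586, -72) = (1.86, 4.72)
Step 2: at (1.86, 4.72), ∇h = (-26.412128, 7.5624) → (1.86, 4.72) − 0.01·(-26.412128, 7.5624) = (2.12412128, 4.644376)

(2.12412128, 4.644376)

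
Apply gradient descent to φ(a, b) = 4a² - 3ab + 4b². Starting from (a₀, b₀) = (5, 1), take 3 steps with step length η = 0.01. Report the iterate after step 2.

∇φ = (8a - 3b, -3a + 8b)
(a₁, b₁) = (5, 1) − 0.01·(37, -7) = (4.63, 1.07)
(a₂, b₂) = (4.63, 1.07) − 0.01·(33.83, -5.33) = (4.2917, 1.1233)

(4.2917, 1.1233)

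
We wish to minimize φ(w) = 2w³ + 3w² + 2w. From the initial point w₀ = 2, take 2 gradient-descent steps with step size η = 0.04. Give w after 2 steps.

0.229504

φ′(w) = 6w² + 6w + 2
w₁ = 2 − 0.04·38 = 0.48
w₂ = 0.48 − 0.04·6.2624 = 0.229504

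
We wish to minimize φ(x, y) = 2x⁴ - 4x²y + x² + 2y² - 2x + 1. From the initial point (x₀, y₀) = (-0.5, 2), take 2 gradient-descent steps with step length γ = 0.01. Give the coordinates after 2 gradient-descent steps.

(-0.57997888, 1.864464)

∇φ = (8x³ - 8xy + 2x - 2, -4x² + 4y)
(x₁, y₁) = (-0.5, 2) − 0.01·(4, 7) = (-0.54, 1.93)
(x₂, y₂) = (-0.54, 1.93) − 0.01·(3.997888, 6.5536) = (-0.57997888, 1.864464)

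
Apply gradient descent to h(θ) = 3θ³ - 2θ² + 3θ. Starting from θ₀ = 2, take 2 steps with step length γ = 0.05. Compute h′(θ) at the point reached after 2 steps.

2.608436390625

h′(θ) = 9θ² - 4θ + 3
Step 1: h′(2) = 31; θ₁ = 2 − 0.05·31 = 0.45
Step 2: h′(0.45) = 3.0225; θ₂ = 0.45 − 0.05·3.0225 = 0.298875
h′(θ) at (0.298875) = 2.608436390625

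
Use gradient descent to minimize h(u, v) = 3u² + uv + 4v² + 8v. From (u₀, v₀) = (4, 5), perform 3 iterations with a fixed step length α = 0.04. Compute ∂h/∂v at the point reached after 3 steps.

14.719104

∇h = (6u + v, u + 8v + 8)
Step 1: at (4, 5), ∇h = (29, 52) → (4, 5) − 0.04·(29, 52) = (2.84, 2.92)
Step 2: at (2.84, 2.92), ∇h = (19.96, 34.2) → (2.84, 2.92) − 0.04·(19.96, 34.2) = (2.0416, 1.552)
Step 3: at (2.0416, 1.552), ∇h = (13.8016, 22.4576) → (2.0416, 1.552) − 0.04·(13.8016, 22.4576) = (1.489536, 0.653696)
∂h/∂v at (1.489536, 0.653696) = 14.719104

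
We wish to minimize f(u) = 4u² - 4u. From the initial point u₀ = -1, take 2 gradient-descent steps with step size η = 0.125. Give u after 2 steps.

f′(u) = 8u - 4
Step 1: f′(-1) = -12; u₁ = -1 − 0.125·(-12) = 0.5
Step 2: f′(0.5) = 0; u₂ = 0.5 − 0.125·0 = 0.5

0.5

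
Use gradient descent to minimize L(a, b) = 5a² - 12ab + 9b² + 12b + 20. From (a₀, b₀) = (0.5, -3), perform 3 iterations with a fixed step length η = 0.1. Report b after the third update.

∇L = (10a - 12b, -12a + 18b + 12)
Step 1: at (0.5, -3), ∇L = (41, -48) → (0.5, -3) − 0.1·(41, -48) = (-3.6, 1.8)
Step 2: at (-3.6, 1.8), ∇L = (-57.6, 87.6) → (-3.6, 1.8) − 0.1·(-57.6, 87.6) = (2.16, -6.96)
Step 3: at (2.16, -6.96), ∇L = (105.12, -139.2) → (2.16, -6.96) − 0.1·(105.12, -139.2) = (-8.352, 6.96)
b = 6.96

6.96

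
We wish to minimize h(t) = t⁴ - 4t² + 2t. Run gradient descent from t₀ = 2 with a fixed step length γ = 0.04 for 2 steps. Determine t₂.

1.27405568

h′(t) = 4t³ - 8t + 2
t₁ = 2 − 0.04·18 = 1.28
t₂ = 1.28 − 0.04·0.148608 = 1.27405568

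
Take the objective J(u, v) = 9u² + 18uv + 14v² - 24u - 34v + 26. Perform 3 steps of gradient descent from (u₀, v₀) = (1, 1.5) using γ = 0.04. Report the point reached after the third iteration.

(0.292096, 0.732256)

∇J = (18u + 18v - 24, 18u + 28v - 34)
(u₁, v₁) = (1, 1.5) − 0.04·(21, 26) = (0.16, 0.46)
(u₂, v₂) = (0.16, 0.46) − 0.04·(-12.84, -18.24) = (0.6736, 1.1896)
(u₃, v₃) = (0.6736, 1.1896) − 0.04·(9.5376, 11.4336) = (0.292096, 0.732256)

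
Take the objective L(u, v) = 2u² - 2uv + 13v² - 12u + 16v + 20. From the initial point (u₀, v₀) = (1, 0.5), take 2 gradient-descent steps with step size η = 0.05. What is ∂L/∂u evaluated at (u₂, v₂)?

∇L = (4u - 2v - 12, -2u + 26v + 16)
(u₁, v₁) = (1, 0.5) − 0.05·(-9, 27) = (1.45, -0.85)
(u₂, v₂) = (1.45, -0.85) − 0.05·(-4.5, -9) = (1.675, -0.4)
∂L/∂u at (1.675, -0.4) = -4.5

-4.5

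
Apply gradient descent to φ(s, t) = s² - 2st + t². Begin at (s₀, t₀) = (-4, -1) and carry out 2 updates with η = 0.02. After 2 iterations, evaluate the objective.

6.44753664

∇φ = (2s - 2t, -2s + 2t)
(s₁, t₁) = (-4, -1) − 0.02·(-6, 6) = (-3.88, -1.12)
(s₂, t₂) = (-3.88, -1.12) − 0.02·(-5.52, 5.52) = (-3.7696, -1.2304)
φ(-3.7696, -1.2304) = 6.44753664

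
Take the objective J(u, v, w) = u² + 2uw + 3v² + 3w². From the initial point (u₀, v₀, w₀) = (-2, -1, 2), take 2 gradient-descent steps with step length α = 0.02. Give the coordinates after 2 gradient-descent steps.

(-1.9936, -0.7744, 1.6992)

∇J = (2u + 2w, 6v, 2u + 6w)
(u₁, v₁, w₁) = (-2, -1, 2) − 0.02·(0, -6, 8) = (-2, -0.88, 1.84)
(u₂, v₂, w₂) = (-2, -0.88, 1.84) − 0.02·(-0.32, -5.28, 7.04) = (-1.9936, -0.7744, 1.6992)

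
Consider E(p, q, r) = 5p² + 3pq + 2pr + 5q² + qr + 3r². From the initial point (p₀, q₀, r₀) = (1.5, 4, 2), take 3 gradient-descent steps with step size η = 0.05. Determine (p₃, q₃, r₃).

(-0.375125, 0.420625, 0.457875)

∇E = (10p + 3q + 2r, 3p + 10q + r, 2p + q + 6r)
(p₁, q₁, r₁) = (1.5, 4, 2) − 0.05·(31, 46.5, 19) = (-0.05, 1.675, 1.05)
(p₂, q₂, r₂) = (-0.05, 1.675, 1.05) − 0.05·(6.625, 17.65, 7.875) = (-0.38125, 0.7925, 0.65625)
(p₃, q₃, r₃) = (-0.38125, 0.7925, 0.65625) − 0.05·(-0.1225, 7.4375, 3.9675) = (-0.375125, 0.420625, 0.457875)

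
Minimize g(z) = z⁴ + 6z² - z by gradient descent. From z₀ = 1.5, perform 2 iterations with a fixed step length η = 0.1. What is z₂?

1.89955

g′(z) = 4z³ + 12z - 1
z₁ = 1.5 − 0.1·30.5 = -1.55
z₂ = -1.55 − 0.1·(-34.4955) = 1.89955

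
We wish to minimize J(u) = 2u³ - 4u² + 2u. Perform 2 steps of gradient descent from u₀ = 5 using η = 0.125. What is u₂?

J′(u) = 6u² - 8u + 2
u₁ = 5 − 0.125·112 = -9
u₂ = -9 − 0.125·560 = -79

-79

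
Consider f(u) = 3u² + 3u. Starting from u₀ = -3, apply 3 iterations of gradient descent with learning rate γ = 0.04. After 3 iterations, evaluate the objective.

2.8631236608

f′(u) = 6u + 3
Step 1: f′(-3) = -15; u₁ = -3 − 0.04·(-15) = -2.4
Step 2: f′(-2.4) = -11.4; u₂ = -2.4 − 0.04·(-11.4) = -1.944
Step 3: f′(-1.944) = -8.664; u₃ = -1.944 − 0.04·(-8.664) = -1.59744
f(-1.59744) = 2.8631236608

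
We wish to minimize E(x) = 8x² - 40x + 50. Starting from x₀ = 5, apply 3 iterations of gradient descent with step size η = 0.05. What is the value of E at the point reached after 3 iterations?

E′(x) = 16x - 40
x₁ = 5 − 0.05·40 = 3
x₂ = 3 − 0.05·8 = 2.6
x₃ = 2.6 − 0.05·1.6 = 2.52
E(2.52) = 0.0032

0.0032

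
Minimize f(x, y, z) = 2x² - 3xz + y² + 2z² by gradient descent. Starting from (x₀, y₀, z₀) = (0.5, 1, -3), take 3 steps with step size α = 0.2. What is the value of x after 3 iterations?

∇f = (4x - 3z, 2y, -3x + 4z)
Step 1: at (0.5, 1, -3), ∇f = (11, 2, -13.5) → (0.5, 1, -3) − 0.2·(11, 2, -13.5) = (-1.7, 0.6, -0.3)
Step 2: at (-1.7, 0.6, -0.3), ∇f = (-5.9, 1.2, 3.9) → (-1.7, 0.6, -0.3) − 0.2·(-5.9, 1.2, 3.9) = (-0.52, 0.36, -1.08)
Step 3: at (-0.52, 0.36, -1.08), ∇f = (1.16, 0.72, -2.76) → (-0.52, 0.36, -1.08) − 0.2·(1.16, 0.72, -2.76) = (-0.752, 0.216, -0.528)
x = -0.752

-0.752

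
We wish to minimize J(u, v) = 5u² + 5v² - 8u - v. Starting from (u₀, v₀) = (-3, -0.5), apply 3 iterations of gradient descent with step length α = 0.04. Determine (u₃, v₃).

(-0.0208, -0.0296)

∇J = (10u - 8, 10v - 1)
(u₁, v₁) = (-3, -0.5) − 0.04·(-38, -6) = (-1.48, -0.26)
(u₂, v₂) = (-1.48, -0.26) − 0.04·(-22.8, -3.6) = (-0.568, -0.116)
(u₃, v₃) = (-0.568, -0.116) − 0.04·(-13.68, -2.16) = (-0.0208, -0.0296)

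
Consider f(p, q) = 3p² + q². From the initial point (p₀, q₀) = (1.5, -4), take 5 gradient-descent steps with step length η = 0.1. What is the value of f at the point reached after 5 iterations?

∇f = (6p, 2q)
(p₁, q₁) = (1.5, -4) − 0.1·(9, -8) = (0.6, -3.2)
(p₂, q₂) = (0.6, -3.2) − 0.1·(3.6, -6.4) = (0.24, -2.56)
(p₃, q₃) = (0.24, -2.56) − 0.1·(1.44, -5.12) = (0.096, -2.048)
(p₄, q₄) = (0.096, -2.048) − 0.1·(0.576, -4.096) = (0.0384, -1.6384)
(p₅, q₅) = (0.0384, -1.6384) − 0.1·(0.2304, -3.2768) = (0.01536, -1.31072)
f(0.01536, -1.31072) = 1.7186947072

1.7186947072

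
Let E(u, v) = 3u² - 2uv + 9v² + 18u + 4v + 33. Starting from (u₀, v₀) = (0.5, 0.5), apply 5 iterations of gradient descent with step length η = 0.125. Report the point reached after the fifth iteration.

(-2.9140625, -2.2421875)

∇E = (6u - 2v + 18, -2u + 18v + 4)
Step 1: at (0.5, 0.5), ∇E = (20, 12) → (0.5, 0.5) − 0.125·(20, 12) = (-2, -1)
Step 2: at (-2, -1), ∇E = (8, -10) → (-2, -1) − 0.125·(8, -10) = (-3, 0.25)
Step 3: at (-3, 0.25), ∇E = (-0.5, 14.5) → (-3, 0.25) − 0.125·(-0.5, 14.5) = (-2.9375, -1.5625)
Step 4: at (-2.9375, -1.5625), ∇E = (3.5, -18.25) → (-2.9375, -1.5625) − 0.125·(3.5, -18.25) = (-3.375, 0.71875)
Step 5: at (-3.375, 0.71875), ∇E = (-3.6875, 23.6875) → (-3.375, 0.71875) − 0.125·(-3.6875, 23.6875) = (-2.9140625, -2.2421875)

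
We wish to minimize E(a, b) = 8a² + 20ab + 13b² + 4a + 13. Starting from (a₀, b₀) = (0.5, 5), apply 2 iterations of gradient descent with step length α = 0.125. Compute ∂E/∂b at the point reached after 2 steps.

∇E = (16a + 20b + 4, 20a + 26b)
(a₁, b₁) = (0.5, 5) − 0.125·(112, 140) = (-13.5, -12.5)
(a₂, b₂) = (-13.5, -12.5) − 0.125·(-462, -595) = (44.25, 61.875)
∂E/∂b at (44.25, 61.875) = 2493.75

2493.75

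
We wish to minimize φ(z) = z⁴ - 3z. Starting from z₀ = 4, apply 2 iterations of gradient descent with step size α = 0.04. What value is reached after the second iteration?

φ′(z) = 4z³ - 3
Step 1: φ′(4) = 253; z₁ = 4 − 0.04·253 = -6.12
Step 2: φ′(-6.12) = -919.883712; z₂ = -6.12 − 0.04·(-919.883712) = 30.67534848

30.67534848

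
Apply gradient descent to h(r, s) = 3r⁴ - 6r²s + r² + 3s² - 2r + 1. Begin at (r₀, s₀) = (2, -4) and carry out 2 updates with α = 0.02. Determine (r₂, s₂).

(1.20156928, -2.251072)

∇h = (12r³ - 12rs + 2r - 2, -6r² + 6s)
Step 1: at (2, -4), ∇h = (194, -48) → (2, -4) − 0.02·(194, -48) = (-1.88, -3.04)
Step 2: at (-1.88, -3.04), ∇h = (-154.078464, -39.4464) → (-1.88, -3.04) − 0.02·(-154.078464, -39.4464) = (1.20156928, -2.251072)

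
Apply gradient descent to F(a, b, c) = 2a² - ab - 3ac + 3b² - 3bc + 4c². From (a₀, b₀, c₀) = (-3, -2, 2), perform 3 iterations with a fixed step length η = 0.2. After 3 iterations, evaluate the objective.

∇F = (4a - b - 3c, -a + 6b - 3c, -3a - 3b + 8c)
(a₁, b₁, c₁) = (-3, -2, 2) − 0.2·(-16, -15, 31) = (0.2, 1, -4.2)
(a₂, b₂, c₂) = (0.2, 1, -4.2) − 0.2·(12.4, 18.4, -37.2) = (-2.28, -2.68, 3.24)
(a₃, b₃, c₃) = (-2.28, -2.68, 3.24) − 0.2·(-16.16, -23.52, 40.8) = (0.952, 2.024, -4.92)
F(0.952, 2.024, -4.92) = 152.926848

152.926848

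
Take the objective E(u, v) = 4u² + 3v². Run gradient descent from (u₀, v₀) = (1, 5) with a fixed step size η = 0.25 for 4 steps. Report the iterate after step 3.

∇E = (8u, 6v)
Step 1: at (1, 5), ∇E = (8, 30) → (1, 5) − 0.25·(8, 30) = (-1, -2.5)
Step 2: at (-1, -2.5), ∇E = (-8, -15) → (-1, -2.5) − 0.25·(-8, -15) = (1, 1.25)
Step 3: at (1, 1.25), ∇E = (8, 7.5) → (1, 1.25) − 0.25·(8, 7.5) = (-1, -0.625)

(-1, -0.625)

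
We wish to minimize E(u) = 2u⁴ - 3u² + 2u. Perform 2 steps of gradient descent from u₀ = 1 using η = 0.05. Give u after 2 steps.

E′(u) = 8u³ - 6u + 2
u₁ = 1 − 0.05·4 = 0.8
u₂ = 0.8 − 0.05·1.296 = 0.7352

0.7352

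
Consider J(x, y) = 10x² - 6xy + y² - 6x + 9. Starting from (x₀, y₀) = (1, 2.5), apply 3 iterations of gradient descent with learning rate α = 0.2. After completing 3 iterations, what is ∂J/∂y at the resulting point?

∇J = (20x - 6y - 6, -6x + 2y)
(x₁, y₁) = (1, 2.5) − 0.2·(-1, -1) = (1.2, 2.7)
(x₂, y₂) = (1.2, 2.7) − 0.2·(1.8, -1.8) = (0.84, 3.06)
(x₃, y₃) = (0.84, 3.06) − 0.2·(-7.56, 1.08) = (2.352, 2.844)
∂J/∂y at (2.352, 2.844) = -8.424

-8.424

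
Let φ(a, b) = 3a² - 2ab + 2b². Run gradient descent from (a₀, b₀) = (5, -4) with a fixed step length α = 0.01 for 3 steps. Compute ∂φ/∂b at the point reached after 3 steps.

-20.9748

∇φ = (6a - 2b, -2a + 4b)
Step 1: at (5, -4), ∇φ = (38, -26) → (5, -4) − 0.01·(38, -26) = (4.62, -3.74)
Step 2: at (4.62, -3.74), ∇φ = (35.2, -24.2) → (4.62, -3.74) − 0.01·(35.2, -24.2) = (4.268, -3.498)
Step 3: at (4.268, -3.498), ∇φ = (32.604, -22.528) → (4.268, -3.498) − 0.01·(32.604, -22.528) = (3.94196, -3.27272)
∂φ/∂b at (3.94196, -3.27272) = -20.9748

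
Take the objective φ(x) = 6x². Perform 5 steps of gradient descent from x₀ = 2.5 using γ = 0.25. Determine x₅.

-80

φ′(x) = 12x
x₁ = 2.5 − 0.25·30 = -5
x₂ = -5 − 0.25·(-60) = 10
x₃ = 10 − 0.25·120 = -20
x₄ = -20 − 0.25·(-240) = 40
x₅ = 40 − 0.25·480 = -80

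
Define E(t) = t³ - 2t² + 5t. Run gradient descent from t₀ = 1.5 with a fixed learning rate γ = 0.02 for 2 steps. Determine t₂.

1.2807065

E′(t) = 3t² - 4t + 5
Step 1: E′(1.5) = 5.75; t₁ = 1.5 − 0.02·5.75 = 1.385
Step 2: E′(1.385) = 5.214675; t₂ = 1.385 − 0.02·5.214675 = 1.2807065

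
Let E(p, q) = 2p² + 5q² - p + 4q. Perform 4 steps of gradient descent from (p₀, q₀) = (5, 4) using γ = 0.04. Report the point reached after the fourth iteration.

∇E = (4p - 1, 10q + 4)
Step 1: at (5, 4), ∇E = (19, 44) → (5, 4) − 0.04·(19, 44) = (4.24, 2.24)
Step 2: at (4.24, 2.24), ∇E = (15.96, 26.4) → (4.24, 2.24) − 0.04·(15.96, 26.4) = (3.6016, 1.184)
Step 3: at (3.6016, 1.184), ∇E = (13.4064, 15.84) → (3.6016, 1.184) − 0.04·(13.4064, 15.84) = (3.065344, 0.5504)
Step 4: at (3.065344, 0.5504), ∇E = (11.261376, 9.504) → (3.065344, 0.5504) − 0.04·(11.261376, 9.504) = (2.61488896, 0.17024)

(2.61488896, 0.17024)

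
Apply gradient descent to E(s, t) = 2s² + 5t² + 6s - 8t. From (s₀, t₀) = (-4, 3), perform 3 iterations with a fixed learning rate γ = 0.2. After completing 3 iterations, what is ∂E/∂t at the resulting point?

-22

∇E = (4s + 6, 10t - 8)
Step 1: at (-4, 3), ∇E = (-10, 22) → (-4, 3) − 0.2·(-10, 22) = (-2, -1.4)
Step 2: at (-2, -1.4), ∇E = (-2, -22) → (-2, -1.4) − 0.2·(-2, -22) = (-1.6, 3)
Step 3: at (-1.6, 3), ∇E = (-0.4, 22) → (-1.6, 3) − 0.2·(-0.4, 22) = (-1.52, -1.4)
∂E/∂t at (-1.52, -1.4) = -22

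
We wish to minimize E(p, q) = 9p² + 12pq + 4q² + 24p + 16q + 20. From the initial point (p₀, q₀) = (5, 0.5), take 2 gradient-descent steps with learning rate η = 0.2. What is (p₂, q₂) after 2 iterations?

∇E = (18p + 12q + 24, 12p + 8q + 16)
Step 1: at (5, 0.5), ∇E = (120, 80) → (5, 0.5) − 0.2·(120, 80) = (-19, -15.5)
Step 2: at (-19, -15.5), ∇E = (-504, -336) → (-19, -15.5) − 0.2·(-504, -336) = (81.8, 51.7)

(81.8, 51.7)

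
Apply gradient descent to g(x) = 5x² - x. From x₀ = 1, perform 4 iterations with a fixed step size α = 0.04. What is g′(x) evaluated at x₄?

g′(x) = 10x - 1
Step 1: g′(1) = 9; x₁ = 1 − 0.04·9 = 0.64
Step 2: g′(0.64) = 5.4; x₂ = 0.64 − 0.04·5.4 = 0.424
Step 3: g′(0.424) = 3.24; x₃ = 0.424 − 0.04·3.24 = 0.2944
Step 4: g′(0.2944) = 1.944; x₄ = 0.2944 − 0.04·1.944 = 0.21664
g′(x) at (0.21664) = 1.1664

1.1664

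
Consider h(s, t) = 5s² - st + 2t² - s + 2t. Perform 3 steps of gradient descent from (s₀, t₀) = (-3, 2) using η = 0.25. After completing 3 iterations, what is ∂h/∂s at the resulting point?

∇h = (10s - t - 1, -s + 4t + 2)
(s₁, t₁) = (-3, 2) − 0.25·(-33, 13) = (5.25, -1.25)
(s₂, t₂) = (5.25, -1.25) − 0.25·(52.75, -8.25) = (-7.9375, 0.8125)
(s₃, t₃) = (-7.9375, 0.8125) − 0.25·(-81.1875, 13.1875) = (12.359375, -2.484375)
∂h/∂s at (12.359375, -2.484375) = 125.078125

125.078125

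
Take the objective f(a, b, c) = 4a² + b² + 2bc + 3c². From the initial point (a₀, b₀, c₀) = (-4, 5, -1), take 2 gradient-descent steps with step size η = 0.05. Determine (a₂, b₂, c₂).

(-1.44, 4.26, -1.3)

∇f = (8a, 2b + 2c, 2b + 6c)
Step 1: at (-4, 5, -1), ∇f = (-32, 8, 4) → (-4, 5, -1) − 0.05·(-32, 8, 4) = (-2.4, 4.6, -1.2)
Step 2: at (-2.4, 4.6, -1.2), ∇f = (-19.2, 6.8, 2) → (-2.4, 4.6, -1.2) − 0.05·(-19.2, 6.8, 2) = (-1.44, 4.26, -1.3)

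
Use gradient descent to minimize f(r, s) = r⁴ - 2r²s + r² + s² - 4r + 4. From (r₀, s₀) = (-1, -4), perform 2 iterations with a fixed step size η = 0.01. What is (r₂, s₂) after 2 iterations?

(-0.55355104, -3.811048)

∇f = (4r³ - 4rs + 2r - 4, -2r² + 2s)
Step 1: at (-1, -4), ∇f = (-26, -10) → (-1, -4) − 0.01·(-26, -10) = (-0.74, -3.9)
Step 2: at (-0.74, -3.9), ∇f = (-18.644896, -8.8952) → (-0.74, -3.9) − 0.01·(-18.644896, -8.8952) = (-0.55355104, -3.811048)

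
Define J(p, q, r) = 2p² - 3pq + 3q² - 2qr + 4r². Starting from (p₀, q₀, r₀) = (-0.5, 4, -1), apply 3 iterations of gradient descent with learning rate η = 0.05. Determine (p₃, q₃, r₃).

∇J = (4p - 3q, -3p + 6q - 2r, -2q + 8r)
Step 1: at (-0.5, 4, -1), ∇J = (-14, 27.5, -16) → (-0.5, 4, -1) − 0.05·(-14, 27.5, -16) = (0.2, 2.625, -0.2)
Step 2: at (0.2, 2.625, -0.2), ∇J = (-7.075, 15.55, -6.85) → (0.2, 2.625, -0.2) − 0.05·(-7.075, 15.55, -6.85) = (0.55375, 1.8475, 0.1425)
Step 3: at (0.55375, 1.8475, 0.1425), ∇J = (-3.3275, 9.13875, -2.555) → (0.55375, 1.8475, 0.1425) − 0.05·(-3.3275, 9.13875, -2.555) = (0.720125, 1.3905625, 0.27025)

(0.720125, 1.3905625, 0.27025)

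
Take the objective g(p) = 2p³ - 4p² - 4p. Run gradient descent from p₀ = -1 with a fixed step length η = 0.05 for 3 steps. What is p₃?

-5.3941875

g′(p) = 6p² - 8p - 4
p₁ = -1 − 0.05·10 = -1.5
p₂ = -1.5 − 0.05·21.5 = -2.575
p₃ = -2.575 − 0.05·56.38375 = -5.3941875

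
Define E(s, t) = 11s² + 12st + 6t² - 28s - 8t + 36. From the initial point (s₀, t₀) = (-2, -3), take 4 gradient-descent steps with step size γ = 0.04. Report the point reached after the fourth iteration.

∇E = (22s + 12t - 28, 12s + 12t - 8)
Step 1: at (-2, -3), ∇E = (-108, -68) → (-2, -3) − 0.04·(-108, -68) = (2.32, -0.28)
Step 2: at (2.32, -0.28), ∇E = (19.68, 16.48) → (2.32, -0.28) − 0.04·(19.68, 16.48) = (1.5328, -0.9392)
Step 3: at (1.5328, -0.9392), ∇E = (-5.5488, -0.8768) → (1.5328, -0.9392) − 0.04·(-5.5488, -0.8768) = (1.754752, -0.904128)
Step 4: at (1.754752, -0.904128), ∇E = (-0.244992, 2.207488) → (1.754752, -0.904128) − 0.04·(-0.244992, 2.207488) = (1.76455168, -0.99242752)

(1.76455168, -0.99242752)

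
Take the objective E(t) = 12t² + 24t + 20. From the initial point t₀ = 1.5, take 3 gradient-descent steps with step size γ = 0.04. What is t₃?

E′(t) = 24t + 24
t₁ = 1.5 − 0.04·60 = -0.9
t₂ = -0.9 − 0.04·2.4 = -0.996
t₃ = -0.996 − 0.04·0.096 = -0.99984

-0.99984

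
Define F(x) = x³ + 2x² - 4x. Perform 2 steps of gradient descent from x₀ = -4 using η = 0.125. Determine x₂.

-24.34375

F′(x) = 3x² + 4x - 4
x₁ = -4 − 0.125·28 = -7.5
x₂ = -7.5 − 0.125·134.75 = -24.34375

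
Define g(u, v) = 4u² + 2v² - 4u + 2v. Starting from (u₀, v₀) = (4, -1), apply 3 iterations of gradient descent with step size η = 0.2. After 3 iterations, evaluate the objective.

0.786176

∇g = (8u - 4, 4v + 2)
Step 1: at (4, -1), ∇g = (28, -2) → (4, -1) − 0.2·(28, -2) = (-1.6, -0.6)
Step 2: at (-1.6, -0.6), ∇g = (-16.8, -0.4) → (-1.6, -0.6) − 0.2·(-16.8, -0.4) = (1.76, -0.52)
Step 3: at (1.76, -0.52), ∇g = (10.08, -0.08) → (1.76, -0.52) − 0.2·(10.08, -0.08) = (-0.256, -0.504)
g(-0.256, -0.504) = 0.786176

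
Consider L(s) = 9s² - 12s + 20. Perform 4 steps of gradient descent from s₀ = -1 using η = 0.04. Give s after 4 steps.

0.6564224

L′(s) = 18s - 12
s₁ = -1 − 0.04·(-30) = 0.2
s₂ = 0.2 − 0.04·(-8.4) = 0.536
s₃ = 0.536 − 0.04·(-2.352) = 0.63008
s₄ = 0.63008 − 0.04·(-0.65856) = 0.6564224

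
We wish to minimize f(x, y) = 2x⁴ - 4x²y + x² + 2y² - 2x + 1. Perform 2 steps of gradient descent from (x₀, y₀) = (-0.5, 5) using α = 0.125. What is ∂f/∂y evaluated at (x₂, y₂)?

-203.515625

∇f = (8x³ - 8xy + 2x - 2, -4x² + 4y)
(x₁, y₁) = (-0.5, 5) − 0.125·(16, 19) = (-2.5, 2.625)
(x₂, y₂) = (-2.5, 2.625) − 0.125·(-79.5, -14.5) = (7.4375, 4.4375)
∂f/∂y at (7.4375, 4.4375) = -203.515625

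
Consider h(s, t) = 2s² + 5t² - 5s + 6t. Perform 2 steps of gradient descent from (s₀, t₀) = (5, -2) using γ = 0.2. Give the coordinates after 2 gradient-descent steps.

∇h = (4s - 5, 10t + 6)
(s₁, t₁) = (5, -2) − 0.2·(15, -14) = (2, 0.8)
(s₂, t₂) = (2, 0.8) − 0.2·(3, 14) = (1.4, -2)

(1.4, -2)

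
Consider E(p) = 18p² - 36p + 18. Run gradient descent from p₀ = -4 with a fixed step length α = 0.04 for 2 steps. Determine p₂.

0.032

E′(p) = 36p - 36
Step 1: E′(-4) = -180; p₁ = -4 − 0.04·(-180) = 3.2
Step 2: E′(3.2) = 79.2; p₂ = 3.2 − 0.04·79.2 = 0.032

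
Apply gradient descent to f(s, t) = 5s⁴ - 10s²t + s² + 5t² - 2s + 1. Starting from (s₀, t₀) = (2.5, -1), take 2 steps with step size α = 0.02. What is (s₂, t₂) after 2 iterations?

∇f = (20s³ - 20st + 2s - 2, -10s² + 10t)
(s₁, t₁) = (2.5, -1) − 0.02·(365.5, -72.5) = (-4.81, 0.45)
(s₂, t₂) = (-4.81, 0.45) − 0.02·(-2194.02282, -226.861) = (39.0704564, 4.98722)

(39.0704564, 4.98722)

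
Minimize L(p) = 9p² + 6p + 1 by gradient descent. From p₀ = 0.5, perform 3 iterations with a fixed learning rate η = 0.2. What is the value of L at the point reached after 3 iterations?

1930.7236

L′(p) = 18p + 6
p₁ = 0.5 − 0.2·15 = -2.5
p₂ = -2.5 − 0.2·(-39) = 5.3
p₃ = 5.3 − 0.2·101.4 = -14.98
L(-14.98) = 1930.7236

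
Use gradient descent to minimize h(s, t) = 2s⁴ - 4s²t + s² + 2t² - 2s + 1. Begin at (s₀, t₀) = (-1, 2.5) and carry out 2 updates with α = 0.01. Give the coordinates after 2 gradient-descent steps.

(-1.14843904, 2.389056)

∇h = (8s³ - 8st + 2s - 2, -4s² + 4t)
(s₁, t₁) = (-1, 2.5) − 0.01·(8, 6) = (-1.08, 2.44)
(s₂, t₂) = (-1.08, 2.44) − 0.01·(6.843904, 5.0944) = (-1.14843904, 2.389056)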